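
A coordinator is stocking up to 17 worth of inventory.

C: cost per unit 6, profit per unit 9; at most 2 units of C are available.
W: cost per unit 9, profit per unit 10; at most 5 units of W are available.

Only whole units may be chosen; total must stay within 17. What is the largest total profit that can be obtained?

C has the best ratio (9/6); taking only C gives at most 2×9 = 18 (stopped by the cost limit).
Mixing does better — 1×C and 1×W: cost 15 ≤ 17, profit 1·9 + 1·10 = 19.

19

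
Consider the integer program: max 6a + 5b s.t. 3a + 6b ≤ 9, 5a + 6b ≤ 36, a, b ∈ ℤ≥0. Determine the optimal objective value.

(a,b)=(3,0): 3·3+6·0=9≤9, 5·3+6·0=15≤36, objective 18.
(a,b)=(2,0): 3·2+6·0=6≤9, 5·2+6·0=10≤36, objective 12.
The best lattice point is (3,0), giving 18.

18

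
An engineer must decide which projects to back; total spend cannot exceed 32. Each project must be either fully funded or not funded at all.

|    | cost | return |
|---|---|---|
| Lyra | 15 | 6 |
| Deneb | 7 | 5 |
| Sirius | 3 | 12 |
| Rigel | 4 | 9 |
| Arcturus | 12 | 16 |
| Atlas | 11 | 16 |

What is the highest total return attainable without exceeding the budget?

53

Allowing fractional choices, the relaxed optimum would be about 54.4, but projects are indivisible.
Deneb + Sirius + Rigel + Atlas: cost 7 + 3 + 4 + 11 = 25 ≤ 32, return 5 + 12 + 9 + 16 = 42.
Sirius + Arcturus + Atlas: cost 3 + 12 + 11 = 26 ≤ 32, return 12 + 16 + 16 = 44.
Sirius + Rigel + Arcturus + Atlas: cost 3 + 4 + 12 + 11 = 30 ≤ 32, return 12 + 9 + 16 + 16 = 53.
Best is Sirius, Rigel, Arcturus, and Atlas with total return 53.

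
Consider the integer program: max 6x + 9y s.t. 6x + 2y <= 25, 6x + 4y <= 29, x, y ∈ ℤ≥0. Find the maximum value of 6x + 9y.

The continuous relaxation peaks at (0, 7.25) with value 65.25; rounding to a feasible lattice point costs some objective.
(x,y)=(0,7): 6·0+2·7=14≤25, 6·0+4·7=28≤29, objective 63.
(x,y)=(0,6): 6·0+2·6=12≤25, 6·0+4·6=24≤29, objective 54.
Maximum is 63 at (x,y)=(0,7).

63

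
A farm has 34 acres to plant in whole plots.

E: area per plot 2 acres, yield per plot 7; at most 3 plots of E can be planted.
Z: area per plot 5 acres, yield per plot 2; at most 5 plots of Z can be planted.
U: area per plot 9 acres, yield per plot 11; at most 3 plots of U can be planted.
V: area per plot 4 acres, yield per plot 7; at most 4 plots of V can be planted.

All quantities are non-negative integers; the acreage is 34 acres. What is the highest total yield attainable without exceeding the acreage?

This is a bounded integer knapsack.
3×E, 1×U, and 4×V: area 31 ≤ 34, yield 3·7 + 1·11 + 4·7 = 60.
2×E, 2×U, and 3×V: area 34 ≤ 34, yield 2·7 + 2·11 + 3·7 = 57.
Best is 60.

60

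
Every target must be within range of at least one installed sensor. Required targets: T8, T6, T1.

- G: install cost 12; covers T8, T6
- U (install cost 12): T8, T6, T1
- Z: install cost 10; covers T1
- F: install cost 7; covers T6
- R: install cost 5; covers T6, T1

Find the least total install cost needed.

12

The greedy cost-per-new-target heuristic would pick R and G for 17, but a cheaper cover exists.
U alone covers T8, T6, T1 — every target.
Total install cost: 12.
No cover costs less than 12.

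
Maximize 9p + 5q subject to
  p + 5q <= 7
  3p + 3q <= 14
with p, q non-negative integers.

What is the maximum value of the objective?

Relaxing integrality, the LP optimum is 42.00 at (p,q) = (4.67, 0), which is not an integer point.
(p,q)=(4,0): 1·4+5·0=4≤7, 3·4+3·0=12≤14, objective 36.
(p,q)=(3,0): 1·3+5·0=3≤7, 3·3+3·0=9≤14, objective 27.
No feasible integer point exceeds 36.

36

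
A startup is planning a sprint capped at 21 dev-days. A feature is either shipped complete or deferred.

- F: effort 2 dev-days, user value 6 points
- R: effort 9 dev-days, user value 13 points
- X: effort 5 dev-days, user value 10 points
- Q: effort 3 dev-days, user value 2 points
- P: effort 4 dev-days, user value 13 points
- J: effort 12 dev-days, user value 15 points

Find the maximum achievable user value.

Allowing fractional choices, the relaxed optimum would be about 43.2, but features are indivisible.
R + X + Q + P: effort 9 + 5 + 3 + 4 = 21 ≤ 21, user value 13 + 10 + 2 + 13 = 38.
X + P + J: effort 5 + 4 + 12 = 21 ≤ 21, user value 10 + 13 + 15 = 38.
F + R + X + P: effort 2 + 9 + 5 + 4 = 20 ≤ 21, user value 6 + 13 + 10 + 13 = 42.
Best is F, R, X, and P with total user value 42.

42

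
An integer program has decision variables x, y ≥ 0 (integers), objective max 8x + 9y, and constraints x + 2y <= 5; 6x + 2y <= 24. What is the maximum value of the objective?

33

(x,y)=(3,1): 1·3+2·1=5≤5, 6·3+2·1=20≤24, objective 33.
(x,y)=(4,0): 1·4+2·0=4≤5, 6·4+2·0=24≤24, objective 32.
(x,y)=(2,1): 1·2+2·1=4≤5, 6·2+2·1=14≤24, objective 25.
Maximum is 33 at (x,y)=(3,1).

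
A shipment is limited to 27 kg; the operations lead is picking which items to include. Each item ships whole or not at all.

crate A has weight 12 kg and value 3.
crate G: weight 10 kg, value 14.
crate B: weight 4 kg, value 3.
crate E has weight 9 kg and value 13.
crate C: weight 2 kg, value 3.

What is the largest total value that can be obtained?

This is a 0-1 knapsack instance.
crate G + crate B + crate E + crate C: weight 10 + 4 + 9 + 2 = 25 ≤ 27, value 14 + 3 + 13 + 3 = 33.
crate G + crate E + crate C: weight 10 + 9 + 2 = 21 ≤ 27, value 14 + 13 + 3 = 30.
crate G + crate B + crate E: weight 10 + 4 + 9 = 23 ≤ 27, value 14 + 3 + 13 = 30.
Best is crate G, crate B, crate E, and crate C with total value 33.

33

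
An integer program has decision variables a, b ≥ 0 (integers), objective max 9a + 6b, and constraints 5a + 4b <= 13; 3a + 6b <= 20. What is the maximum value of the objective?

21

The continuous relaxation peaks at (2.6, 0) with value 23.40; rounding to a feasible lattice point costs some objective.
(a,b)=(1,2): 5·1+4·2=13≤13, 3·1+6·2=15≤20, objective 21.
(a,b)=(0,3): 5·0+4·3=12≤13, 3·0+6·3=18≤20, objective 18.
(a,b)=(2,0): 5·2+4·0=10≤13, 3·2+6·0=6≤20, objective 18.
Maximum is 21 at (a,b)=(1,2).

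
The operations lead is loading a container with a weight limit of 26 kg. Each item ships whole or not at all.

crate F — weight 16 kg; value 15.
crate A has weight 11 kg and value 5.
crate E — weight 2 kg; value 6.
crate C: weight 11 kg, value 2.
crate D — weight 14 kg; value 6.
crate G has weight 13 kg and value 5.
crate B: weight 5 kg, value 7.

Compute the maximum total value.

28

crate F + crate E + crate B: weight 16 + 2 + 5 = 23 ≤ 26, value 15 + 6 + 7 = 28.
crate F + crate B: weight 16 + 5 = 21 ≤ 26, value 15 + 7 = 22.
Best is crate F, crate E, and crate B with total value 28.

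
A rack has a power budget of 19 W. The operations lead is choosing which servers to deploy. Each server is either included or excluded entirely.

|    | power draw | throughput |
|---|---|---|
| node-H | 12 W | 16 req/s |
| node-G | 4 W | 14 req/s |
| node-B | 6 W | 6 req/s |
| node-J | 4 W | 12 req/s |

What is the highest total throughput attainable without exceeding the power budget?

32

Allowing fractional choices, the relaxed optimum would be about 40.7, but servers are indivisible.
node-G + node-B + node-J: power draw 4 + 6 + 4 = 14 ≤ 19, throughput 14 + 6 + 12 = 32.
node-H + node-G: power draw 12 + 4 = 16 ≤ 19, throughput 16 + 14 = 30.
node-H + node-J: power draw 12 + 4 = 16 ≤ 19, throughput 16 + 12 = 28.
Best is node-G, node-B, and node-J with total throughput 32.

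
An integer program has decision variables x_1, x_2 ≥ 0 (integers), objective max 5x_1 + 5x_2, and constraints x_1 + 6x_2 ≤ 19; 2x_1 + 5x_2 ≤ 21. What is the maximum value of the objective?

(x_1,x_2)=(10,0) is feasible, giving 50.
(x_1,x_2)=(9,0) is feasible, giving 45.
No feasible integer point exceeds 50.

50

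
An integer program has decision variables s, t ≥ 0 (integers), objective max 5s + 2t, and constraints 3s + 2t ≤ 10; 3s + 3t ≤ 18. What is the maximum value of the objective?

The continuous relaxation peaks at (3.33, 0) with value 16.67; rounding to a feasible lattice point costs some objective.
(s,t)=(3,0): 3·3+2·0=9≤10, 3·3+3·0=9≤18, objective 15.
(s,t)=(2,1): 3·2+2·1=8≤10, 3·2+3·1=9≤18, objective 12.
No feasible integer point exceeds 15.

15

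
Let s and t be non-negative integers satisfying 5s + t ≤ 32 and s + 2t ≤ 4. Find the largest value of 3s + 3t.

12

(s,t)=(4,0) is feasible, giving 12.
(s,t)=(3,0) is feasible, giving 9.
The best lattice point is (4,0), giving 12.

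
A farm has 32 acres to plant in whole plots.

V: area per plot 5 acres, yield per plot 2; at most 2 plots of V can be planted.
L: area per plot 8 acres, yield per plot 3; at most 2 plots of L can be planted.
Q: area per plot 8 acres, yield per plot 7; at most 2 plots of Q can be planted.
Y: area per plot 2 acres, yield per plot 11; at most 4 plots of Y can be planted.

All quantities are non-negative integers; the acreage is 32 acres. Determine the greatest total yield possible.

1×V, 2×Q, and 4×Y: area 29 ≤ 32, yield 1·2 + 2·7 + 4·11 = 60.
1×L, 2×Q, and 4×Y: area 32 ≤ 32, yield 1·3 + 2·7 + 4·11 = 61.
Best is 61.

61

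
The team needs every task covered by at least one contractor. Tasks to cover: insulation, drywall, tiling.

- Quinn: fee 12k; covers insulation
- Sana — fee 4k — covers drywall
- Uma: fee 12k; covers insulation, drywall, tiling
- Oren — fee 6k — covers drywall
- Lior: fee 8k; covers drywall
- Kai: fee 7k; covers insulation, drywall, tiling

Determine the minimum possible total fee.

Kai alone covers insulation, drywall, tiling — every task.
Total fee: 7.
No cover costs less than 7.

7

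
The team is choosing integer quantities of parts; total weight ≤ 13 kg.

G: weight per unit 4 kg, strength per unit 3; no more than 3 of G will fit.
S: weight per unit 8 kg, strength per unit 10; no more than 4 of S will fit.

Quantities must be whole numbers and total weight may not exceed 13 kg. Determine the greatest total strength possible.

13

This is a bounded integer knapsack.
S has the best ratio (10/8); taking only S gives at most 1×10 = 10 (stopped by the weight limit).
Mixing does better — 1×G and 1×S: weight 12 ≤ 13, strength 1·3 + 1·10 = 13.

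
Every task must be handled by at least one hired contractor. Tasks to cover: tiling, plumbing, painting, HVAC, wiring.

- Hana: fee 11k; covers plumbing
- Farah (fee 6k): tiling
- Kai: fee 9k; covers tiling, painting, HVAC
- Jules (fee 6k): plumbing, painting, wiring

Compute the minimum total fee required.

15

Choose Kai and Jules: together they cover tiling, plumbing, painting, HVAC, wiring — every task.
Total fee: 9 + 6 = 15.
No cover costs less than 15.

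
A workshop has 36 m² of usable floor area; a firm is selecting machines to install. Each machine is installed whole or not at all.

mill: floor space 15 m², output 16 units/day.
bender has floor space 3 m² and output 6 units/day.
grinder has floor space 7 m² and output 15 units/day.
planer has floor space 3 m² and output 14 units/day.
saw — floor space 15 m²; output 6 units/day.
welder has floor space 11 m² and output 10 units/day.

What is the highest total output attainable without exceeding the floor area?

55

Allowing fractional choices, the relaxed optimum would be about 58.3, but machines are indivisible.
mill + grinder + planer + welder: floor space 15 + 7 + 3 + 11 = 36 ≤ 36, output 16 + 15 + 14 + 10 = 55.
mill + bender + grinder + planer: floor space 15 + 3 + 7 + 3 = 28 ≤ 36, output 16 + 6 + 15 + 14 = 51.
Best is mill, grinder, planer, and welder with total output 55.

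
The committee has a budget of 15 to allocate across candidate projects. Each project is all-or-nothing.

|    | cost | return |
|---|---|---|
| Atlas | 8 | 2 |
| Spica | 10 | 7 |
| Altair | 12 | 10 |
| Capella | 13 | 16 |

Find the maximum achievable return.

16

This is an integer program with binary decision variables.
Allowing fractional choices, the relaxed optimum would be about 17.7, but projects are indivisible.
Spica: cost 10 ≤ 15, return 7.
Altair: cost 12 ≤ 15, return 10.
Capella: cost 13 ≤ 15, return 16.
Best is Capella with total return 16.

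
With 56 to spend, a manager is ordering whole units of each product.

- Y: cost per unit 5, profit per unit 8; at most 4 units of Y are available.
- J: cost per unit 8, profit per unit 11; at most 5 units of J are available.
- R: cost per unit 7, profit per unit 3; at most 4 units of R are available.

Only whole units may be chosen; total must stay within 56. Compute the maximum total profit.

Y has the best ratio (8/5); taking only Y gives at most 4×8 = 32 (stopped by the supply cap of 4).
Mixing does better — 3×Y and 5×J: cost 55 ≤ 56, profit 3·8 + 5·11 = 79.

79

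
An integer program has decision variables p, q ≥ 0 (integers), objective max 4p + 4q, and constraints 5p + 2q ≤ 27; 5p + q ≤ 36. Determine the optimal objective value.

52

(p,q)=(0,13): 5·0+2·13=26≤27, 5·0+1·13=13≤36, objective 52.
(p,q)=(0,12): 5·0+2·12=24≤27, 5·0+1·12=12≤36, objective 48.
No feasible integer point exceeds 52.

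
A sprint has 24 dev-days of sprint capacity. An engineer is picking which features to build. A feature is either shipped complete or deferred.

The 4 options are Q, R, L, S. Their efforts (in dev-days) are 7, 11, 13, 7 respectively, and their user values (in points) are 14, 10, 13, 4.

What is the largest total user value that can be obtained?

27

Allowing fractional choices, the relaxed optimum would be about 30.6, but features are indivisible.
R + L: effort 11 + 13 = 24 ≤ 24, user value 10 + 13 = 23.
Q + L: effort 7 + 13 = 20 ≤ 24, user value 14 + 13 = 27.
Q + R: effort 7 + 11 = 18 ≤ 24, user value 14 + 10 = 24.
Best is Q and L with total user value 27.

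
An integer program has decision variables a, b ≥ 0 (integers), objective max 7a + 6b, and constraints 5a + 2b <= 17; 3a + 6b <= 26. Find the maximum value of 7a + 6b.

Relaxing integrality, the LP optimum is 34.33 at (a,b) = (2.08, 3.29), which is not an integer point.
(a,b)=(2,3) is feasible, giving 32.
(a,b)=(2,2) is feasible, giving 26.
(a,b)=(1,3) is feasible, giving 25.
Maximum is 32 at (a,b)=(2,3).

32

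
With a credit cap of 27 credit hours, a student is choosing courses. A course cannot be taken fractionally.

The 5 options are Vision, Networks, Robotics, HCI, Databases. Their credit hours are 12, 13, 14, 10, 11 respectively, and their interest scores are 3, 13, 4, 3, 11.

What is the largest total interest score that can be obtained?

24

Allowing fractional choices, the relaxed optimum would be about 24.9, but courses are indivisible.
Networks + HCI: credit hours 13 + 10 = 23 ≤ 27, interest score 13 + 3 = 16.
Networks + Robotics: credit hours 13 + 14 = 27 ≤ 27, interest score 13 + 4 = 17.
Networks + Databases: credit hours 13 + 11 = 24 ≤ 27, interest score 13 + 11 = 24.
Best is Networks and Databases with total interest score 24.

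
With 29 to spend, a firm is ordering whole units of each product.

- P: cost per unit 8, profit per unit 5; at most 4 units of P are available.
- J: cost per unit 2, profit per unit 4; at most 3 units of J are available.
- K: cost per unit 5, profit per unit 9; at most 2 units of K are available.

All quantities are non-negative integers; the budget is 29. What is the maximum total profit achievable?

35

This is a bounded integer knapsack.
1×P, 3×J, and 2×K: cost 24 ≤ 29, profit 1·5 + 3·4 + 2·9 = 35.
2×P, 1×J, and 2×K: cost 28 ≤ 29, profit 2·5 + 1·4 + 2·9 = 32.
Best is 35.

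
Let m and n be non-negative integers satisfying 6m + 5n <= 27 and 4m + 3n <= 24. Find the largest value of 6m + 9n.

45

The continuous relaxation peaks at (0, 5.4) with value 48.60; rounding to a feasible lattice point costs some objective.
(m,n)=(0,5) is feasible, giving 45.
(m,n)=(1,4) is feasible, giving 42.
(m,n)=(0,4) is feasible, giving 36.
The best lattice point is (0,5), giving 45.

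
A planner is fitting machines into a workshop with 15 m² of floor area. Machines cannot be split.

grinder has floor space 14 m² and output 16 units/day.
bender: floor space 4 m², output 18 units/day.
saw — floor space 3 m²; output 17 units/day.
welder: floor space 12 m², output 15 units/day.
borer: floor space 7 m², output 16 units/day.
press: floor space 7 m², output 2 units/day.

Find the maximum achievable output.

51

This is an integer program with binary decision variables.
Take bender, saw, and borer: floor space 4 + 3 + 7 = 14 ≤ 15, output 18 + 17 + 16 = 51.
No other feasible combination does better.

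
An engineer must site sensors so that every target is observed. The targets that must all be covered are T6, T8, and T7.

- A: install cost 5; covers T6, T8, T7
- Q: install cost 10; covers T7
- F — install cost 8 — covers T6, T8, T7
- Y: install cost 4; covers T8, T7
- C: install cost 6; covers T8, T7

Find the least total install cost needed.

5

This is a weighted set-cover instance.
A alone covers T6, T8, T7 — every target.
Total install cost: 5.
No cover costs less than 5.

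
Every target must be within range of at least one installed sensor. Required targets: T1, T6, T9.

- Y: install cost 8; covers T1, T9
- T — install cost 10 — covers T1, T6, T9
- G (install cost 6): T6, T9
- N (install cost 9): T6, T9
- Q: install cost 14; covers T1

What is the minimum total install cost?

T alone covers T1, T6, T9 — every target.
Total install cost: 10.

10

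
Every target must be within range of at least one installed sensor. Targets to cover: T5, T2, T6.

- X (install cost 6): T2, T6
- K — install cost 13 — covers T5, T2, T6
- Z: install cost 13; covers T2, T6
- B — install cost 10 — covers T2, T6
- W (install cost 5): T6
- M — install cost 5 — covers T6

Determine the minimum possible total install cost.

13

The greedy cost-per-new-target heuristic would pick X and K for 19, but a cheaper cover exists.
K alone covers T5, T2, T6 — every target.
Total install cost: 13.
No cover costs less than 13.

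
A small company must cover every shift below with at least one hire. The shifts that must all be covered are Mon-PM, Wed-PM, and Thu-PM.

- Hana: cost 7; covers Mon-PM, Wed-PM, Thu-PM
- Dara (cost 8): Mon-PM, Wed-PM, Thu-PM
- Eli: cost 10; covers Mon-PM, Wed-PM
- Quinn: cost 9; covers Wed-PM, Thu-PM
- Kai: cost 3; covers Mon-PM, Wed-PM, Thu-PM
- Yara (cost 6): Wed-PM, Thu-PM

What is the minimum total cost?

Kai alone covers Mon-PM, Wed-PM, Thu-PM — every shift.
Total cost: 3.
No cover costs less than 3.

3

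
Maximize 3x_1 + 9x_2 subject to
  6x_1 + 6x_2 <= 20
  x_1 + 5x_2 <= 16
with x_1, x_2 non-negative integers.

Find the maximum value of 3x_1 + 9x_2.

27

(x_1,x_2)=(0,3) is feasible, giving 27.
(x_1,x_2)=(1,2) is feasible, giving 21.
(x_1,x_2)=(0,2) is feasible, giving 18.
No feasible integer point exceeds 27.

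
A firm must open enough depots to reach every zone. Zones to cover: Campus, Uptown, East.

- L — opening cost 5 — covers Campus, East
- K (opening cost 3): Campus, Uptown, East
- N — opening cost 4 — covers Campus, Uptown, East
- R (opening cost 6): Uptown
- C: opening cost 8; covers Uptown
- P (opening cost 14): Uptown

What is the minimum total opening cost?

3

K alone covers Campus, Uptown, East — every zone.
Total opening cost: 3.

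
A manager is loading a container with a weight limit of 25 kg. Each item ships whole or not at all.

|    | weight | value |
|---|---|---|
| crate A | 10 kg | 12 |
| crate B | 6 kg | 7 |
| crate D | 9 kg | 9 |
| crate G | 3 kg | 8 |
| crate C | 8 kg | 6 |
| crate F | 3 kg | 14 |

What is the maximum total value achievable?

Allowing fractional choices, the relaxed optimum would be about 44.0, but items are indivisible.
crate A + crate D + crate G + crate F: weight 10 + 9 + 3 + 3 = 25 ≤ 25, value 12 + 9 + 8 + 14 = 43.
crate A + crate B + crate G + crate F: weight 10 + 6 + 3 + 3 = 22 ≤ 25, value 12 + 7 + 8 + 14 = 41.
Best is crate A, crate D, crate G, and crate F with total value 43.

43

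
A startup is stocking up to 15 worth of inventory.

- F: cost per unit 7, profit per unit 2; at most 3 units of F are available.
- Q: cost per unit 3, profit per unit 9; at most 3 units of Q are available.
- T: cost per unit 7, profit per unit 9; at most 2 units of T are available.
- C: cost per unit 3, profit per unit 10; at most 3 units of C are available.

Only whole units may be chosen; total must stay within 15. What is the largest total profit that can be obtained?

C has the best ratio (10/3); taking only C gives at most 3×10 = 30 (stopped by the supply cap of 3).
Mixing does better — 2×Q and 3×C: cost 15 ≤ 15, profit 2·9 + 3·10 = 48.

48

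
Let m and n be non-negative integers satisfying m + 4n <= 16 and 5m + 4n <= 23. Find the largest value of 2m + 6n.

The continuous relaxation peaks at (1.75, 3.56) with value 24.88; rounding to a feasible lattice point costs some objective.
(m,n)=(0,4) is feasible, giving 24.
(m,n)=(2,3) is feasible, giving 22.
(m,n)=(1,3) is feasible, giving 20.
The best lattice point is (0,4), giving 24.

24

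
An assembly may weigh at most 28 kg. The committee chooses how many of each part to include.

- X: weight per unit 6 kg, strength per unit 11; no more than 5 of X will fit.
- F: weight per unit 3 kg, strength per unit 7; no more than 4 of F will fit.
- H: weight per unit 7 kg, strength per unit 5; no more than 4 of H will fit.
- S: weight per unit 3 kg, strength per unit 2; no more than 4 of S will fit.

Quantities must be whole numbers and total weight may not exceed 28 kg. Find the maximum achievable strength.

54

F has the best ratio (7/3); taking only F gives at most 4×7 = 28 (stopped by the supply cap of 4).
Mixing does better — 3×X and 3×F: weight 27 ≤ 28, strength 3·11 + 3·7 = 54.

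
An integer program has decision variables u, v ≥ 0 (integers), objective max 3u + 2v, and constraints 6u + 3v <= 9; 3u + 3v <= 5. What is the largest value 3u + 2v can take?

3

Relaxing integrality, the LP optimum is 4.67 at (u,v) = (1.33, 0.333), which is not an integer point.
(u,v)=(1,0) is feasible, giving 3.
(u,v)=(0,1) is feasible, giving 2.
(u,v)=(0,0) is feasible, giving 0.
Maximum is 3 at (u,v)=(1,0).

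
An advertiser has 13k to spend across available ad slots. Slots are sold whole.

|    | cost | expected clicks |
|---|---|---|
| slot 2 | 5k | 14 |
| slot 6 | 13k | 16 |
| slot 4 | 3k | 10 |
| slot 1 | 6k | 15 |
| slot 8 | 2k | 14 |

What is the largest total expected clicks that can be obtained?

This is an integer program with binary decision variables.
Take slot 2, slot 1, and slot 8: cost 5 + 6 + 2 = 13 ≤ 13, expected clicks 14 + 15 + 14 = 43.
No other feasible combination does better.

43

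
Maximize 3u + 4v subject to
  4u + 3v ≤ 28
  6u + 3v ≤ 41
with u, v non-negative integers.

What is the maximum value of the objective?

36

Relaxing integrality, the LP optimum is 37.33 at (u,v) = (0, 9.33), which is not an integer point.
(u,v)=(0,9): 4·0+3·9=27≤28, 6·0+3·9=27≤41, objective 36.
(u,v)=(1,8): 4·1+3·8=28≤28, 6·1+3·8=30≤41, objective 35.
(u,v)=(0,8): 4·0+3·8=24≤28, 6·0+3·8=24≤41, objective 32.
The best lattice point is (0,9), giving 36.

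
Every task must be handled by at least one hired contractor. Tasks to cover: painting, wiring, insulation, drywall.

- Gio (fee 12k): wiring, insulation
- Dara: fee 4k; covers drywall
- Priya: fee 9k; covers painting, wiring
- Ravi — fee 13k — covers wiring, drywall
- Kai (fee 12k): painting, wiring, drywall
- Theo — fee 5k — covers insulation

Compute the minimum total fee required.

Choose Kai and Theo: together they cover painting, wiring, insulation, drywall — every task.
Total fee: 12 + 5 = 17.

17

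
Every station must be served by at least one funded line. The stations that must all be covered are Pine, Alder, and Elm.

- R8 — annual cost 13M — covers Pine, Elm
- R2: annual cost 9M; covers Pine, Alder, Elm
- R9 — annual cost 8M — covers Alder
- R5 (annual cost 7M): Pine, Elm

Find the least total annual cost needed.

R2 alone covers Pine, Alder, Elm — every station.
Total annual cost: 9.
No cover costs less than 9.

9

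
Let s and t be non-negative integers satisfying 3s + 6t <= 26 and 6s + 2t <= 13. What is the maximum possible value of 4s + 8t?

32

The continuous relaxation peaks at (0, 4.33) with value 34.67; rounding to a feasible lattice point costs some objective.
(s,t)=(0,4): 3·0+6·4=24≤26, 6·0+2·4=8≤13, objective 32.
(s,t)=(1,3): 3·1+6·3=21≤26, 6·1+2·3=12≤13, objective 28.
(s,t)=(0,3): 3·0+6·3=18≤26, 6·0+2·3=6≤13, objective 24.
No feasible integer point exceeds 32.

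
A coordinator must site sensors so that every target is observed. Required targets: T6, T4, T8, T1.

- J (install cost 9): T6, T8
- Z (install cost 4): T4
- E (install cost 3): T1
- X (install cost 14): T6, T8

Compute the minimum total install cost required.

Choose J, Z, and E: together they cover T6, T4, T8, T1 — every target.
Total install cost: 9 + 4 + 3 = 16.
No cover costs less than 16.

16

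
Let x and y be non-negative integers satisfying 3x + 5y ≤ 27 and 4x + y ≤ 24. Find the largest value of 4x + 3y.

(x,y)=(5,2): 3·5+5·2=25≤27, 4·5+1·2=22≤24, objective 26.
(x,y)=(4,3): 3·4+5·3=27≤27, 4·4+1·3=19≤24, objective 25.
(x,y)=(5,1): 3·5+5·1=20≤27, 4·5+1·1=21≤24, objective 23.
No feasible integer point exceeds 26.

26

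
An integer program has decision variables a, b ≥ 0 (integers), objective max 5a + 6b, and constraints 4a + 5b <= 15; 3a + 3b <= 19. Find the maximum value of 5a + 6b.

(a,b)=(0,3) is feasible, giving 18.
(a,b)=(1,2) is feasible, giving 17.
(a,b)=(2,1) is feasible, giving 16.
(a,b)=(3,0) is feasible, giving 15.
No feasible integer point exceeds 18.

18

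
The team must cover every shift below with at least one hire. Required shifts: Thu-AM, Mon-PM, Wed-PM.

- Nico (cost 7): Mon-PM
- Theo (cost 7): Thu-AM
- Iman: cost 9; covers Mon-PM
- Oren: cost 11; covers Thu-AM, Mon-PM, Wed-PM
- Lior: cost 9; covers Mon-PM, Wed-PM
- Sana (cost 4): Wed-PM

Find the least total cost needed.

Oren alone covers Thu-AM, Mon-PM, Wed-PM — every shift.
Total cost: 11.
No cover costs less than 11.

11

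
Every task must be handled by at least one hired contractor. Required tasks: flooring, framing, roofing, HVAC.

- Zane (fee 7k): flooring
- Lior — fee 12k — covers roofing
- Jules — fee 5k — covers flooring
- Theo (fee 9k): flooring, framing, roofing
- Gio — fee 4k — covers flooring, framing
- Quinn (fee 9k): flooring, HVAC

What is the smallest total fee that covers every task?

18

Choose Theo and Quinn: together they cover flooring, framing, roofing, HVAC — every task.
Total fee: 9 + 9 = 18.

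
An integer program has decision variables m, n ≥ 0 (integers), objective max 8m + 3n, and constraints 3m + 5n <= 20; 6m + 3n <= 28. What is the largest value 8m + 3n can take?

(m,n)=(4,1): 3·4+5·1=17≤20, 6·4+3·1=27≤28, objective 35.
(m,n)=(4,0): 3·4+5·0=12≤20, 6·4+3·0=24≤28, objective 32.
(m,n)=(3,2): 3·3+5·2=19≤20, 6·3+3·2=24≤28, objective 30.
(m,n)=(3,1): 3·3+5·1=14≤20, 6·3+3·1=21≤28, objective 27.
Maximum is 35 at (m,n)=(4,1).

35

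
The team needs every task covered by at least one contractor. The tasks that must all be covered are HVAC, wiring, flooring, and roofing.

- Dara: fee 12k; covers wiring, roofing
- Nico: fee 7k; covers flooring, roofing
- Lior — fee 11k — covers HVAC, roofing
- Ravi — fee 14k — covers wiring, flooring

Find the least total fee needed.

25

Choose Lior and Ravi: together they cover HVAC, wiring, flooring, roofing — every task.
Total fee: 11 + 14 = 25.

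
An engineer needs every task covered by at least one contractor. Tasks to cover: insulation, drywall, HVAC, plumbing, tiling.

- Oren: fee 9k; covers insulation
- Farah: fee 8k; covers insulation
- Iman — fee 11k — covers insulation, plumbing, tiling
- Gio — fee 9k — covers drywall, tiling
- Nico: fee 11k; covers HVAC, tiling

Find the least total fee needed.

Choose Iman, Gio, and Nico: together they cover insulation, drywall, HVAC, plumbing, tiling — every task.
Total fee: 11 + 9 + 11 = 31.

31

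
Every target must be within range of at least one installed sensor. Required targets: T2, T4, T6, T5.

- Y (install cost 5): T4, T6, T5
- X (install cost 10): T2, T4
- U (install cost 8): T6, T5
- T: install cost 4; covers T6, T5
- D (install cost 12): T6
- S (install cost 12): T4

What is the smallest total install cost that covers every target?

The greedy cost-per-new-target heuristic would pick Y and X for 15, but a cheaper cover exists.
Choose X and T: together they cover T2, T4, T6, T5 — every target.
Total install cost: 10 + 4 = 14.
No cover costs less than 14.

14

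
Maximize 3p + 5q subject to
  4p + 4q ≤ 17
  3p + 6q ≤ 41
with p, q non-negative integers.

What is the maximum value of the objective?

(p,q)=(0,4) is feasible, giving 20.
(p,q)=(1,3) is feasible, giving 18.
The best lattice point is (0,4), giving 20.

20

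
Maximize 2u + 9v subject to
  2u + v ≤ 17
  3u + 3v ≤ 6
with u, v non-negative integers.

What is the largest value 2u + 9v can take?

(u,v)=(0,2): 2·0+1·2=2≤17, 3·0+3·2=6≤6, objective 18.
(u,v)=(1,1): 2·1+1·1=3≤17, 3·1+3·1=6≤6, objective 11.
No feasible integer point exceeds 18.

18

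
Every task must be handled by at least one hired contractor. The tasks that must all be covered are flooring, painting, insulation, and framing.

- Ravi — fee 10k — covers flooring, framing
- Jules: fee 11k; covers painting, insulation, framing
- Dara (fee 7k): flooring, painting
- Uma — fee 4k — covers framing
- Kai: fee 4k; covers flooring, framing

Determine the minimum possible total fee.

Choose Jules and Kai: together they cover flooring, painting, insulation, framing — every task.
Total fee: 11 + 4 = 15.
No cover costs less than 15.

15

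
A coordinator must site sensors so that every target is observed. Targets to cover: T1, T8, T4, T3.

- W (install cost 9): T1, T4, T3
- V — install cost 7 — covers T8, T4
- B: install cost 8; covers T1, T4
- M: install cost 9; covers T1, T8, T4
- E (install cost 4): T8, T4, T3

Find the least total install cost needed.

12

Choose B and E: together they cover T1, T8, T4, T3 — every target.
Total install cost: 8 + 4 = 12.
No cover costs less than 12.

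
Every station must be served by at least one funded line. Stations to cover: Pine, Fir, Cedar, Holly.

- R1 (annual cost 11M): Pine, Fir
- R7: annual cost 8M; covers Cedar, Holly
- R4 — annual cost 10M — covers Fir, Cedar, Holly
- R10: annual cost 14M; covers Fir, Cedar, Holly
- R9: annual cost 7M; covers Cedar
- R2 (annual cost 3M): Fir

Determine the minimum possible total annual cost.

The greedy cost-per-new-station heuristic would pick R2, R7, and R1 for 22, but a cheaper cover exists.
Choose R1 and R7: together they cover Pine, Fir, Cedar, Holly — every station.
Total annual cost: 11 + 8 = 19.
No cover costs less than 19.

19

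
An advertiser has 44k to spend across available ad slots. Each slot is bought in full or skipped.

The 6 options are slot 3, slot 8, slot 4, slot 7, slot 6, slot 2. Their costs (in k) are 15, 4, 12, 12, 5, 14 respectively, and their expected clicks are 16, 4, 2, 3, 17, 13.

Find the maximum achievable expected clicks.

50

Allowing fractional choices, the relaxed optimum would be about 51.5, but ad slots are indivisible.
slot 3 + slot 8 + slot 7 + slot 6: cost 15 + 4 + 12 + 5 = 36 ≤ 44, expected clicks 16 + 4 + 3 + 17 = 40.
slot 3 + slot 8 + slot 6 + slot 2: cost 15 + 4 + 5 + 14 = 38 ≤ 44, expected clicks 16 + 4 + 17 + 13 = 50.
slot 3 + slot 6 + slot 2: cost 15 + 5 + 14 = 34 ≤ 44, expected clicks 16 + 17 + 13 = 46.
Best is slot 3, slot 8, slot 6, and slot 2 with total expected clicks 50.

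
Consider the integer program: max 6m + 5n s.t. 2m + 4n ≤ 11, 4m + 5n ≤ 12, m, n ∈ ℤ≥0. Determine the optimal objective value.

18

(m,n)=(3,0): 2·3+4·0=6≤11, 4·3+5·0=12≤12, objective 18.
(m,n)=(2,0): 2·2+4·0=4≤11, 4·2+5·0=8≤12, objective 12.
Maximum is 18 at (m,n)=(3,0).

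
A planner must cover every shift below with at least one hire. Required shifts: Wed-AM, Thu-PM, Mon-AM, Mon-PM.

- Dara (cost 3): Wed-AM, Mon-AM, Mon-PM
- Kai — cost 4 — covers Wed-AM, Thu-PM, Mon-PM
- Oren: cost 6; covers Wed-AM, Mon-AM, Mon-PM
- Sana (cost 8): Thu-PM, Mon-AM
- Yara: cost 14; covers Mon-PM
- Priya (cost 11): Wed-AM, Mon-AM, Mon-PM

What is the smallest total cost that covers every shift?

7

This is a weighted set-cover instance.
Choose Dara and Kai: together they cover Wed-AM, Thu-PM, Mon-AM, Mon-PM — every shift.
Total cost: 3 + 4 = 7.
No cover costs less than 7.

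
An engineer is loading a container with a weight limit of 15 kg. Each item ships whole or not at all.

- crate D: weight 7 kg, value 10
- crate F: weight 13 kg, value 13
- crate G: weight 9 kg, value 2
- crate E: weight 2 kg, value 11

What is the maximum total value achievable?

Take crate F and crate E: weight 13 + 2 = 15 ≤ 15, value 13 + 11 = 24.
No other feasible combination does better.

24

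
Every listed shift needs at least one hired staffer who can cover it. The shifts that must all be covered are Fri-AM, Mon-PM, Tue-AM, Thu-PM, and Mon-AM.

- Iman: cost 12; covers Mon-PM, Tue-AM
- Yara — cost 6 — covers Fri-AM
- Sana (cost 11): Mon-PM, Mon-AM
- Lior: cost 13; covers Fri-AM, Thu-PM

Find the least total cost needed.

The greedy cost-per-new-shift heuristic would pick Sana, Yara, Iman, and Lior for 42, but a cheaper cover exists.
Choose Iman, Sana, and Lior: together they cover Fri-AM, Mon-PM, Tue-AM, Thu-PM, Mon-AM — every shift.
Total cost: 12 + 11 + 13 = 36.
No cover costs less than 36.

36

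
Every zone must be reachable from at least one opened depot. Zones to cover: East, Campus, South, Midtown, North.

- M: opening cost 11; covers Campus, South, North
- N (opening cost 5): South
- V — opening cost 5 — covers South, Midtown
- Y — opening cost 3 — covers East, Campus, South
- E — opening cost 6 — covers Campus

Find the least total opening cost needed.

19

Choose M, V, and Y: together they cover East, Campus, South, Midtown, North — every zone.
Total opening cost: 11 + 5 + 3 = 19.
No cover costs less than 19.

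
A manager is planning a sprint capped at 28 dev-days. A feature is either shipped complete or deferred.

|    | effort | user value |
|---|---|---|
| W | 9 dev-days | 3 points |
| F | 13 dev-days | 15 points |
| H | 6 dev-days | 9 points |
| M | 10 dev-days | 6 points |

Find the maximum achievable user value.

Allowing fractional choices, the relaxed optimum would be about 29.4, but features are indivisible.
W + F + H: effort 9 + 13 + 6 = 28 ≤ 28, user value 3 + 15 + 9 = 27.
F + H: effort 13 + 6 = 19 ≤ 28, user value 15 + 9 = 24.
F + M: effort 13 + 10 = 23 ≤ 28, user value 15 + 6 = 21.
Best is W, F, and H with total user value 27.

27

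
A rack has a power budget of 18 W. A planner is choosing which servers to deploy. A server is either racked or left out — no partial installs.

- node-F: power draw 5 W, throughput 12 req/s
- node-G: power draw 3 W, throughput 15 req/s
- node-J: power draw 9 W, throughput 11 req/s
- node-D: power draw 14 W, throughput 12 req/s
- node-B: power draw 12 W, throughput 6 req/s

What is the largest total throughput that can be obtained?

38

This is a 0-1 knapsack instance.
node-F + node-G + node-J: power draw 5 + 3 + 9 = 17 ≤ 18, throughput 12 + 15 + 11 = 38.
node-F + node-G: power draw 5 + 3 = 8 ≤ 18, throughput 12 + 15 = 27.
Best is node-F, node-G, and node-J with total throughput 38.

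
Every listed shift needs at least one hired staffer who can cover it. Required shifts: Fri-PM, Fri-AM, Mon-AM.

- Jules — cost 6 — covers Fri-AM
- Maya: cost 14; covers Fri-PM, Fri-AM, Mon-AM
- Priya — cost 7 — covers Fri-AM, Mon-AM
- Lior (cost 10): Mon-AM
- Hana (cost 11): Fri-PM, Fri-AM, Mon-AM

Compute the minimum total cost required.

The greedy cost-per-new-shift heuristic would pick Priya and Hana for 18, but a cheaper cover exists.
Hana alone covers Fri-PM, Fri-AM, Mon-AM — every shift.
Total cost: 11.
No cover costs less than 11.

11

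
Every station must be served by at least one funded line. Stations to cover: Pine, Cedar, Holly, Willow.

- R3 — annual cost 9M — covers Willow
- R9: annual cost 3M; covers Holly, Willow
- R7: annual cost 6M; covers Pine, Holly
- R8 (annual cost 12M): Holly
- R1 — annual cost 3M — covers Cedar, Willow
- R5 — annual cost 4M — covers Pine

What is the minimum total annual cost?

9

The greedy cost-per-new-station heuristic would pick R9, R1, and R5 for 10, but a cheaper cover exists.
Choose R7 and R1: together they cover Pine, Cedar, Holly, Willow — every station.
Total annual cost: 6 + 3 = 9.
No cover costs less than 9.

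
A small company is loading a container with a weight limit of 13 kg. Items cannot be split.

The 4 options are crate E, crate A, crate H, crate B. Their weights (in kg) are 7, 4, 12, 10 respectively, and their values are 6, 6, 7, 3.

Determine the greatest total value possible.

12

Allowing fractional choices, the relaxed optimum would be about 13.2, but items are indivisible.
crate E + crate A: weight 7 + 4 = 11 ≤ 13, value 6 + 6 = 12.
crate H: weight 12 ≤ 13, value 7.
Best is crate E and crate A with total value 12.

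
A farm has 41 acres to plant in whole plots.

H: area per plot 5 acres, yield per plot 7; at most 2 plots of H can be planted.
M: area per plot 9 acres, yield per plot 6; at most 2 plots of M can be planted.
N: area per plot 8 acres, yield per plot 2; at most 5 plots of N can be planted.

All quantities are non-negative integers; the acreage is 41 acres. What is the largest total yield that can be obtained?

This is a bounded integer knapsack.
2×H and 2×M: area 28 ≤ 41, yield 2·7 + 2·6 = 26.
2×H, 2×M, and 1×N: area 36 ≤ 41, yield 2·7 + 2·6 + 1·2 = 28.
Best is 28.

28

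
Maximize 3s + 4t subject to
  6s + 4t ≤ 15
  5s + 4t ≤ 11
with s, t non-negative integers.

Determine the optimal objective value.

8

The continuous relaxation peaks at (0, 2.75) with value 11.00; rounding to a feasible lattice point costs some objective.
(s,t)=(0,2): 6·0+4·2=8≤15, 5·0+4·2=8≤11, objective 8.
(s,t)=(1,1): 6·1+4·1=10≤15, 5·1+4·1=9≤11, objective 7.
(s,t)=(0,1): 6·0+4·1=4≤15, 5·0+4·1=4≤11, objective 4.
No feasible integer point exceeds 8.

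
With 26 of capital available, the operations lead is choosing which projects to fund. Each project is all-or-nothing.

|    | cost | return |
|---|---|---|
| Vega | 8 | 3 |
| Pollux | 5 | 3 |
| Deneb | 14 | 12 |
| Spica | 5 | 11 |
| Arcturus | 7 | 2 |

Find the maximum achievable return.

Take Pollux, Deneb, and Spica: cost 5 + 14 + 5 = 24 ≤ 26, return 3 + 12 + 11 = 26.
No other feasible combination does better.

26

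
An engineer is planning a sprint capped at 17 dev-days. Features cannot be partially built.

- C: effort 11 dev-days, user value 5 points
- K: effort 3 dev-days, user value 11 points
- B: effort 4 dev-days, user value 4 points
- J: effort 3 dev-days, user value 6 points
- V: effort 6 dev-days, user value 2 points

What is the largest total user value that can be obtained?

23

This is a 0-1 knapsack instance.
Take K, B, J, and V: effort 3 + 4 + 3 + 6 = 16 ≤ 17, user value 11 + 4 + 6 + 2 = 23.
No other feasible combination does better.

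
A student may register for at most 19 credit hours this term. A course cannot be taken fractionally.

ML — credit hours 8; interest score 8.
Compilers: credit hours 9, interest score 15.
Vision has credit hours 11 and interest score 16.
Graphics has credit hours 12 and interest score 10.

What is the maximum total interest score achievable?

24

Allowing fractional choices, the relaxed optimum would be about 29.5, but courses are indivisible.
ML + Compilers: credit hours 8 + 9 = 17 ≤ 19, interest score 8 + 15 = 23.
ML + Vision: credit hours 8 + 11 = 19 ≤ 19, interest score 8 + 16 = 24.
Vision: credit hours 11 ≤ 19, interest score 16.
Best is ML and Vision with total interest score 24.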